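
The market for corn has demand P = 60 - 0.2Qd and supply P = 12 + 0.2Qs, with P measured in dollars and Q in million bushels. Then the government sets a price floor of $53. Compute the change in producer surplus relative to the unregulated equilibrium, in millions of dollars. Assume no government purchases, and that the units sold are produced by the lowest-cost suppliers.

Rearranging demand gives Qd = 300 - 5P; rearranging supply gives Qs = 5P - 60. In a free market, 300 - 5P = 5P - 60 gives the equilibrium P* = 36, Q* = 120.
Since 53 > 36, the floor is binding.
At P = 53: Qd = 300 - 5·53 = 35 and Qs = 5·53 - 60 = 205.
Producer surplus without the control is ½ · (36 - 12) · 120 = 1440.
With the floor, 35 units are sold at 53. The supply price at Q = 35 is 19, so PS = ½ · [(53 - 12) + (53 - 19)] · 35 = 1312.5.
Change in producer surplus = 1312.5 - 1440 = -127.5.

-127.5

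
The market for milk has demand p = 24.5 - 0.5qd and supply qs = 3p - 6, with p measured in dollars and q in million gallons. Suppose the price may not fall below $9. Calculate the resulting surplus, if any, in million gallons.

0

Rearranging demand gives qd = 49 - 2p. Setting quantity demanded equal to quantity supplied, 49 - 2p = 3p - 6, gives p* = 11 and q* = 27.
Since 9 is below p* = 11, the floor does not bind and the free-market outcome prevails.
Since the control does not bind, there is no surplus.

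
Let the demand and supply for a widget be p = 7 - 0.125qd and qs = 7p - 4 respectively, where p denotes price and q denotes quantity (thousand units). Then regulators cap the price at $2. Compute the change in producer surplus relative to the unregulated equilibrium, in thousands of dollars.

-34

Rearranging demand gives qd = 56 - 8p. In a free market, 56 - 8p = 7p - 4 gives the equilibrium p* = 4, q* = 24.
Because the ceiling (2) lies below the market-clearing price, it is binding.
At p = 2: qd = 56 - 8·2 = 40 and qs = 7·2 - 4 = 10.
Producer surplus without the control is ½ · (4 - 4/7) · 24 = 288/7.
With the ceiling, producers sell 10 units at 2, so PS = ½ · (2 - 4/7) · 10 = 50/7.
Change in producer surplus = 50/7 - 288/7 = -34.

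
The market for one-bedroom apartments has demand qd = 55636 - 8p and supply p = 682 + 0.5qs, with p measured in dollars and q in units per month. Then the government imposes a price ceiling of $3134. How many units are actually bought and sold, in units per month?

Rearranging supply gives qs = 2p - 1364. Setting quantity demanded equal to quantity supplied, 55636 - 8p = 2p - 1364, gives p* = 5700 and q* = 10036.
Because the ceiling (3134) lies below the market-clearing price, it is binding.
At p = 3134: qd = 55636 - 8·3134 = 30564 and qs = 2·3134 - 1364 = 4904.
The quantity actually transacted is the short side, supply: 4904.

4904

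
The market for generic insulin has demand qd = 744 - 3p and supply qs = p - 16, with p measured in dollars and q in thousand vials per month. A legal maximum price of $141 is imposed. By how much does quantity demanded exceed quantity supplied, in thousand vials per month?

In a free market, 744 - 3p = p - 16 gives the equilibrium p* = 190, q* = 174.
The ceiling of 141 is below the equilibrium price 190, so it binds.
At p = 141: qd = 744 - 3·141 = 321 and qs = 141 - 16 = 125.
Shortage = qd - qs = 321 - 125 = 196.

196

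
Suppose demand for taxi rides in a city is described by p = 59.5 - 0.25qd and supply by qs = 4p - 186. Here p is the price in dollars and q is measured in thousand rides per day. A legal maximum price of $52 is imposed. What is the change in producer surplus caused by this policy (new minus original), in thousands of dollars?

Rearranging demand gives qd = 238 - 4p. In a free market, 238 - 4p = 4p - 186 gives the equilibrium p* = 53, q* = 26.
The ceiling of 52 is below the equilibrium price 53, so it binds.
At p = 52: qd = 238 - 4·52 = 30 and qs = 4·52 - 186 = 22.
Producer surplus without the control is ½ · (53 - 46.5) · 26 = 84.5.
With the ceiling, producers sell 22 units at 52, so PS = ½ · (52 - 46.5) · 22 = 60.5.
Change in producer surplus = 60.5 - 84.5 = -24.

-24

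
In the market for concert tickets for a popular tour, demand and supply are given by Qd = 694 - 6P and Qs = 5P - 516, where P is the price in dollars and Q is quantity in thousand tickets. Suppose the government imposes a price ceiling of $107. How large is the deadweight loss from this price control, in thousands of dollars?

Without the control the market clears where 694 - 6P = 5P - 516, i.e. P* = 110 and Q* = 34.
Since 107 < 110, the ceiling is binding.
At P = 107: Qd = 694 - 6·107 = 52 and Qs = 5·107 - 516 = 19.
Quantity traded falls to 19. At Q = 19 the demand price is (694 - 19)/6 = 112.5 and the supply price is (516 + 19)/5 = 107.
Deadweight loss = ½ · (112.5 - 107) · (34 - 19) = ½ · 5.5 · 15 = 41.25.

41.25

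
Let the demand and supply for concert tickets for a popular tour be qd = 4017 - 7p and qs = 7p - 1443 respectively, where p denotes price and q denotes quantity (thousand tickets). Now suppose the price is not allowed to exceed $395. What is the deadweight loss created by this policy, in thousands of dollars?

0

Setting quantity demanded equal to quantity supplied, 4017 - 7p = 7p - 1443, gives p* = 390 and q* = 1287.
The ceiling of 395 is above the equilibrium price 390, so it is not binding; the market clears at p* = 390, q* = 1287.
Since the control does not bind, no trades are prevented and deadweight loss is zero.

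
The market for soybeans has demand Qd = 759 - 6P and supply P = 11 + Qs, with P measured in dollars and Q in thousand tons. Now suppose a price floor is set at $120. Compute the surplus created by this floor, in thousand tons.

70

Rearranging supply gives Qs = P - 11. Without the control the market clears where 759 - 6P = P - 11, i.e. P* = 110 and Q* = 99.
Since 120 > 110, the floor is binding.
At P = 120: Qd = 759 - 6·120 = 39 and Qs = 120 - 11 = 109.
Surplus = Qs - Qd = 109 - 39 = 70.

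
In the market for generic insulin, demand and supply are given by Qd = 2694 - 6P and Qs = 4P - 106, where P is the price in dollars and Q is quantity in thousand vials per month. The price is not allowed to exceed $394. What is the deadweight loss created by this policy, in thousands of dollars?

In a free market, 2694 - 6P = 4P - 106 gives the equilibrium P* = 280, Q* = 1014.
The ceiling of 394 is above the equilibrium price 280, so it is not binding; the market clears at P* = 280, Q* = 1014.
Since the control does not bind, no trades are prevented and deadweight loss is zero.

0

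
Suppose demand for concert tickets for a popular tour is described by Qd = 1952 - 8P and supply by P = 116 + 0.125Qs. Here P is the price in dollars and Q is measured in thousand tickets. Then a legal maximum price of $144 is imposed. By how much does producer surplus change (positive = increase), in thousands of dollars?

-13248

Rearranging supply gives Qs = 8P - 928. Equilibrium: 1952 - 8P = 8P - 928, so 2880 = 16P and P* = 180, Q* = 512.
The ceiling of 144 is below the equilibrium price 180, so it binds.
At P = 144: Qd = 1952 - 8·144 = 800 and Qs = 8·144 - 928 = 224.
Producer surplus without the control is ½ · (180 - 116) · 512 = 16384.
With the ceiling, producers sell 224 units at 144, so PS = ½ · (144 - 116) · 224 = 3136.
Change in producer surplus = 3136 - 16384 = -13248.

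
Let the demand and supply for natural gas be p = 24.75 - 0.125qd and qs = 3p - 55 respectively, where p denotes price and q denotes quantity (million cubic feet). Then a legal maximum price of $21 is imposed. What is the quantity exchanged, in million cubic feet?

Rearranging demand gives qd = 198 - 8p. Setting quantity demanded equal to quantity supplied, 198 - 8p = 3p - 55, gives p* = 23 and q* = 14.
Because the ceiling (21) lies below the market-clearing price, it is binding.
At p = 21: qd = 198 - 8·21 = 30 and qs = 3·21 - 55 = 8.
The quantity actually transacted is the short side, supply: 8.

8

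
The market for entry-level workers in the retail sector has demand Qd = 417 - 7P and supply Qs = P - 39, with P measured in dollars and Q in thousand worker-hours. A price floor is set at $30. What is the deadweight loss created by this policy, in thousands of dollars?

0

In a free market, 417 - 7P = P - 39 gives the equilibrium P* = 57, Q* = 18.
The floor of 30 is below the equilibrium price 57, so it is not binding; the market clears at P* = 57, Q* = 18.
Since the control does not bind, no trades are prevented and deadweight loss is zero.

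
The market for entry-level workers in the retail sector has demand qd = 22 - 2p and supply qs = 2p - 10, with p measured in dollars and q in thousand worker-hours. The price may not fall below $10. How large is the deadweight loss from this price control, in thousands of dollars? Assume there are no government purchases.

Equilibrium: 22 - 2p = 2p - 10, so 32 = 4p and p* = 8, q* = 6.
The floor of 10 is above the equilibrium price 8, so it binds.
At p = 10: qd = 22 - 2·10 = 2 and qs = 2·10 - 10 = 10.
Quantity traded falls to 2. At q = 2 the demand price is (22 - 2)/2 = 10 and the supply price is (10 + 2)/2 = 6.
Deadweight loss = ½ · (10 - 6) · (6 - 2) = ½ · 4 · 4 = 8.

8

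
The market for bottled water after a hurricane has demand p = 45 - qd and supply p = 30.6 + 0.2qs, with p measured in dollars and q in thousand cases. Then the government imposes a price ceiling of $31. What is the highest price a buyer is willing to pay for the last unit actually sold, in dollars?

43

Rearranging demand gives qd = 45 - p; rearranging supply gives qs = 5p - 153. In a free market, 45 - p = 5p - 153 gives the equilibrium p* = 33, q* = 12.
The ceiling of 31 is below the equilibrium price 33, so it binds.
At p = 31: qd = 45 - 31 = 14 and qs = 5·31 - 153 = 2.
Only 2 units reach the market. On the demand curve, the marginal buyer's willingness to pay at q = 2 is (45 - 2) = 43.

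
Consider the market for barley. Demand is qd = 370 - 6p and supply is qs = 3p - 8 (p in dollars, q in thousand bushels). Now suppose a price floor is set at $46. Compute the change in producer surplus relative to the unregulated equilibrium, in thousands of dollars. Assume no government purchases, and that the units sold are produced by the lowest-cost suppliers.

280

Without the control the market clears where 370 - 6p = 3p - 8, i.e. p* = 42 and q* = 118.
Since 46 > 42, the floor is binding.
At p = 46: qd = 370 - 6·46 = 94 and qs = 3·46 - 8 = 130.
Producer surplus without the control is ½ · (42 - 8/3) · 118 = 6962/3.
With the floor, 94 units are sold at 46. The supply price at q = 94 is 34, so PS = ½ · [(46 - 8/3) + (46 - 34)] · 94 = 7802/3.
Change in producer surplus = 7802/3 - 6962/3 = 280.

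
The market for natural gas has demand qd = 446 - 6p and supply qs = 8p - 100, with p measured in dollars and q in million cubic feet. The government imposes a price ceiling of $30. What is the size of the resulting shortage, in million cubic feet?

126

Without the control the market clears where 446 - 6p = 8p - 100, i.e. p* = 39 and q* = 212.
Because the ceiling (30) lies below the market-clearing price, it is binding.
At p = 30: qd = 446 - 6·30 = 266 and qs = 8·30 - 100 = 140.
Shortage = qd - qs = 266 - 140 = 126.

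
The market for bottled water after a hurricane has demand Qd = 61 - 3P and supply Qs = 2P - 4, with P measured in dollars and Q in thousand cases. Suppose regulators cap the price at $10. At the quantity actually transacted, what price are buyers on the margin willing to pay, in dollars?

Equilibrium: 61 - 3P = 2P - 4, so 65 = 5P and P* = 13, Q* = 22.
The ceiling of 10 is below the equilibrium price 13, so it binds.
At P = 10: Qd = 61 - 3·10 = 31 and Qs = 2·10 - 4 = 16.
Only 16 units reach the market. On the demand curve, the marginal buyer's willingness to pay at Q = 16 is (61 - 16)/3 = 15.

15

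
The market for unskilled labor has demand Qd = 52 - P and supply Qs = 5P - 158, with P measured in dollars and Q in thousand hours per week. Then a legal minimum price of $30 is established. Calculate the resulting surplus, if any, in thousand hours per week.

Setting quantity demanded equal to quantity supplied, 52 - P = 5P - 158, gives P* = 35 and Q* = 17.
Since 30 is below P* = 35, the floor does not bind and the free-market outcome prevails.
Since the control does not bind, there is no surplus.

0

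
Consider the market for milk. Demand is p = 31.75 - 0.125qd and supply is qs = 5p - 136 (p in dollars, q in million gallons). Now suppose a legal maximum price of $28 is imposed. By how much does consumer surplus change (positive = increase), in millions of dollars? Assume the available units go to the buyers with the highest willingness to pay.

Rearranging demand gives qd = 254 - 8p. In a free market, 254 - 8p = 5p - 136 gives the equilibrium p* = 30, q* = 14.
Since 28 < 30, the ceiling is binding.
At p = 28: qd = 254 - 8·28 = 30 and qs = 5·28 - 136 = 4.
Consumer surplus without the control is ½ · (31.75 - 30) · 14 = 12.25.
With the ceiling, 4 units are sold at 28 (assume they go to the highest-value buyers). The demand price at q = 4 is 31.25, so CS = ½ · [(31.75 - 28) + (31.25 - 28)] · 4 = 14.
Change in consumer surplus = 14 - 12.25 = 1.75.

1.75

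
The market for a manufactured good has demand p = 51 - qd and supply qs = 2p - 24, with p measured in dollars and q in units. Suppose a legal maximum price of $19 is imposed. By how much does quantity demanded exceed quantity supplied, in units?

Rearranging demand gives qd = 51 - p. Equilibrium: 51 - p = 2p - 24, so 75 = 3p and p* = 25, q* = 26.
Because the ceiling (19) lies below the market-clearing price, it is binding.
At p = 19: qd = 51 - 19 = 32 and qs = 2·19 - 24 = 14.
Shortage = qd - qs = 32 - 14 = 18.

18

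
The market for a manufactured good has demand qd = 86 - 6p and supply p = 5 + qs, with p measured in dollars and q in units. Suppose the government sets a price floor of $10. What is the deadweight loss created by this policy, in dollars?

0

Rearranging supply gives qs = p - 5. In a free market, 86 - 6p = p - 5 gives the equilibrium p* = 13, q* = 8.
The floor of 10 is below the equilibrium price 13, so it is not binding; the market clears at p* = 13, q* = 8.
Since the control does not bind, no trades are prevented and deadweight loss is zero.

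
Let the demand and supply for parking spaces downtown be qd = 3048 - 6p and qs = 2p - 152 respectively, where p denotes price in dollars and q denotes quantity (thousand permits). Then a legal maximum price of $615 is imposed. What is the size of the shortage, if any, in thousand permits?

0

Setting quantity demanded equal to quantity supplied, 3048 - 6p = 2p - 152, gives p* = 400 and q* = 648.
Since 615 is above p* = 400, the ceiling does not bind and the free-market outcome prevails.
Since the control does not bind, there is no shortage.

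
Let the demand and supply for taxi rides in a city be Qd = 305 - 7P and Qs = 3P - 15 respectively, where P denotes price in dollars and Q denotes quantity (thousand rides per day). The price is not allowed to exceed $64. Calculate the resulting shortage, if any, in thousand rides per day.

In a free market, 305 - 7P = 3P - 15 gives the equilibrium P* = 32, Q* = 81.
The ceiling of 64 is above the equilibrium price 32, so it is not binding; the market clears at P* = 32, Q* = 81.
Since the control does not bind, there is no shortage.

0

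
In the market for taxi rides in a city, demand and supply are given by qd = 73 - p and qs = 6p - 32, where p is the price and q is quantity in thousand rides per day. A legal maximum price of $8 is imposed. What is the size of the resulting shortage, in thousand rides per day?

49

Setting quantity demanded equal to quantity supplied, 73 - p = 6p - 32, gives p* = 15 and q* = 58.
The ceiling of 8 is below the equilibrium price 15, so it binds.
At p = 8: qd = 73 - 8 = 65 and qs = 6·8 - 32 = 16.
Shortage = qd - qs = 65 - 16 = 49.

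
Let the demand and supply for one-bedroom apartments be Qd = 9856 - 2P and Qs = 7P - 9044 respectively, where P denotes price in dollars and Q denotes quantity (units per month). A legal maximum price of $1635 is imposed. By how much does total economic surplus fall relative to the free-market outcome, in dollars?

3405543.75

Setting quantity demanded equal to quantity supplied, 9856 - 2P = 7P - 9044, gives P* = 2100 and Q* = 5656.
Since 1635 < 2100, the ceiling is binding.
At P = 1635: Qd = 9856 - 2·1635 = 6586 and Qs = 7·1635 - 9044 = 2401.
Quantity traded falls to 2401. At Q = 2401 the demand price is (9856 - 2401)/2 = 3727.5 and the supply price is (9044 + 2401)/7 = 1635.
Deadweight loss = ½ · (3727.5 - 1635) · (5656 - 2401) = ½ · 2092.5 · 3255 = 3405543.75.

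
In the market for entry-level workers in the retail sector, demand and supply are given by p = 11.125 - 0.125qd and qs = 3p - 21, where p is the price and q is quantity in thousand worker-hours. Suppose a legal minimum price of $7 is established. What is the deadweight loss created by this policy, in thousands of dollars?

Rearranging demand gives qd = 89 - 8p. Setting quantity demanded equal to quantity supplied, 89 - 8p = 3p - 21, gives p* = 10 and q* = 9.
Since 7 is below p* = 10, the floor does not bind and the free-market outcome prevails.
Since the control does not bind, no trades are prevented and deadweight loss is zero.

0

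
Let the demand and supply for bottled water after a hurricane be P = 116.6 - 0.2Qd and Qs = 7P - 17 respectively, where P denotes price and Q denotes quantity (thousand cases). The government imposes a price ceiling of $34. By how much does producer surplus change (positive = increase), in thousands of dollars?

Rearranging demand gives Qd = 583 - 5P. Equilibrium: 583 - 5P = 7P - 17, so 600 = 12P and P* = 50, Q* = 333.
Because the ceiling (34) lies below the market-clearing price, it is binding.
At P = 34: Qd = 583 - 5·34 = 413 and Qs = 7·34 - 17 = 221.
Producer surplus without the control is ½ · (50 - 17/7) · 333 = 110889/14.
With the ceiling, producers sell 221 units at 34, so PS = ½ · (34 - 17/7) · 221 = 48841/14.
Change in producer surplus = 48841/14 - 110889/14 = -4432.

-4432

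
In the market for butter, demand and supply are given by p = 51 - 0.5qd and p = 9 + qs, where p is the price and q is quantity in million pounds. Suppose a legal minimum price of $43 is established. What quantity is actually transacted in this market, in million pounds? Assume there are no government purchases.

16

Rearranging demand gives qd = 102 - 2p; rearranging supply gives qs = p - 9. In a free market, 102 - 2p = p - 9 gives the equilibrium p* = 37, q* = 28.
The floor of 43 is above the equilibrium price 37, so it binds.
At p = 43: qd = 102 - 2·43 = 16 and qs = 43 - 9 = 34.
The quantity actually transacted is the short side, demand: 16.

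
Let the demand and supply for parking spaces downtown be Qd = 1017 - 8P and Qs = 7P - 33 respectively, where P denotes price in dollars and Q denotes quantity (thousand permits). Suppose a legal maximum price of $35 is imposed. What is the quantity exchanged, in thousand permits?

Setting quantity demanded equal to quantity supplied, 1017 - 8P = 7P - 33, gives P* = 70 and Q* = 457.
Since 35 < 70, the ceiling is binding.
At P = 35: Qd = 1017 - 8·35 = 737 and Qs = 7·35 - 33 = 212.
The quantity actually transacted is the short side, supply: 212.

212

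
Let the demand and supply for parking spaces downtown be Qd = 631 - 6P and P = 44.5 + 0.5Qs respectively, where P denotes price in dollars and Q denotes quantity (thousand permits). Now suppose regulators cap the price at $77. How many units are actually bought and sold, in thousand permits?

Rearranging supply gives Qs = 2P - 89. In a free market, 631 - 6P = 2P - 89 gives the equilibrium P* = 90, Q* = 91.
The ceiling of 77 is below the equilibrium price 90, so it binds.
At P = 77: Qd = 631 - 6·77 = 169 and Qs = 2·77 - 89 = 65.
The quantity actually transacted is the short side, supply: 65.

65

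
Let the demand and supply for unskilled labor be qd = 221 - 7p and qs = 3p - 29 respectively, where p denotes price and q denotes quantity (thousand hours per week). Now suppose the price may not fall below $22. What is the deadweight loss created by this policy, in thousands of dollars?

Equilibrium: 221 - 7p = 3p - 29, so 250 = 10p and p* = 25, q* = 46.
Since 22 is below p* = 25, the floor does not bind and the free-market outcome prevails.
Since the control does not bind, no trades are prevented and deadweight loss is zero.

0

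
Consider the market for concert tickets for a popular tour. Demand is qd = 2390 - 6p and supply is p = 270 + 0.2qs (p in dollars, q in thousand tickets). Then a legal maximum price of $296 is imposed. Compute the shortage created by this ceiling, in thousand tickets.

484

Rearranging supply gives qs = 5p - 1350. Setting quantity demanded equal to quantity supplied, 2390 - 6p = 5p - 1350, gives p* = 340 and q* = 350.
Because the ceiling (296) lies below the market-clearing price, it is binding.
At p = 296: qd = 2390 - 6·296 = 614 and qs = 5·296 - 1350 = 130.
Shortage = qd - qs = 614 - 130 = 484.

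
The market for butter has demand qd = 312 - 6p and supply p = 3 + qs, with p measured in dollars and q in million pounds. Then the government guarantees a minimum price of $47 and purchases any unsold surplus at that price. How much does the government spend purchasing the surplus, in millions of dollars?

658

Rearranging supply gives qs = p - 3. Equilibrium: 312 - 6p = p - 3, so 315 = 7p and p* = 45, q* = 42.
The floor of 47 is above the equilibrium price 45, so it binds.
At p = 47: qd = 312 - 6·47 = 30 and qs = 47 - 3 = 44.
Surplus = qs - qd = 14.
Government expenditure = surplus × support price = 14 × 47 = 658.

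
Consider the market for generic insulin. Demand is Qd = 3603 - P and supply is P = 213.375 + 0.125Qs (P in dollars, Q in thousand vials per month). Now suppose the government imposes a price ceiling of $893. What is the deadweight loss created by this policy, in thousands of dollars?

Rearranging supply gives Qs = 8P - 1707. Equilibrium: 3603 - P = 8P - 1707, so 5310 = 9P and P* = 590, Q* = 3013.
The ceiling of 893 is above the equilibrium price 590, so it is not binding; the market clears at P* = 590, Q* = 3013.
Since the control does not bind, no trades are prevented and deadweight loss is zero.

0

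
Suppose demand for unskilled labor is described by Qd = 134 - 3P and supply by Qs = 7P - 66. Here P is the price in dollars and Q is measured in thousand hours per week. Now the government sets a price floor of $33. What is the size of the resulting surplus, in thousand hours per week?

Without the control the market clears where 134 - 3P = 7P - 66, i.e. P* = 20 and Q* = 74.
Since 33 > 20, the floor is binding.
At P = 33: Qd = 134 - 3·33 = 35 and Qs = 7·33 - 66 = 165.
Surplus = Qs - Qd = 165 - 35 = 130.

130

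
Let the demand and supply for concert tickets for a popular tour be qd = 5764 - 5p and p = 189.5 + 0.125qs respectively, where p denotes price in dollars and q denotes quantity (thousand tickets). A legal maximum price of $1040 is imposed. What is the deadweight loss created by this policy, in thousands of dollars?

0

Rearranging supply gives qs = 8p - 1516. Setting quantity demanded equal to quantity supplied, 5764 - 5p = 8p - 1516, gives p* = 560 and q* = 2964.
Since 1040 is above p* = 560, the ceiling does not bind and the free-market outcome prevails.
Since the control does not bind, no trades are prevented and deadweight loss is zero.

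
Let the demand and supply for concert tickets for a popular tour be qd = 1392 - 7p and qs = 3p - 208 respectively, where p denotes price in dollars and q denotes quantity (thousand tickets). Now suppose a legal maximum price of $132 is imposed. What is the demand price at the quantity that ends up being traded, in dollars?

In a free market, 1392 - 7p = 3p - 208 gives the equilibrium p* = 160, q* = 272.
Because the ceiling (132) lies below the market-clearing price, it is binding.
At p = 132: qd = 1392 - 7·132 = 468 and qs = 3·132 - 208 = 188.
Only 188 units reach the market. On the demand curve, the marginal buyer's willingness to pay at q = 188 is (1392 - 188)/7 = 172.

172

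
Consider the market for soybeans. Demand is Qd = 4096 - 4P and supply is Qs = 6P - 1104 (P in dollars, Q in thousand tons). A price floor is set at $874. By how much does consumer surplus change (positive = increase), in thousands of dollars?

-463032

Setting quantity demanded equal to quantity supplied, 4096 - 4P = 6P - 1104, gives P* = 520 and Q* = 2016.
Since 874 > 520, the floor is binding.
At P = 874: Qd = 4096 - 4·874 = 600 and Qs = 6·874 - 1104 = 4140.
Consumer surplus without the control is ½ · (1024 - 520) · 2016 = 508032.
With the floor, consumers buy 600 units at 874, so CS = ½ · (1024 - 874) · 600 = 45000.
Change in consumer surplus = 45000 - 508032 = -463032.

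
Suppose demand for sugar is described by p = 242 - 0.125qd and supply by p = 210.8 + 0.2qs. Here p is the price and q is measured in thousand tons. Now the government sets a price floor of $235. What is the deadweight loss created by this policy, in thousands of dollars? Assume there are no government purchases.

260

Rearranging demand gives qd = 1936 - 8p; rearranging supply gives qs = 5p - 1054. In a free market, 1936 - 8p = 5p - 1054 gives the equilibrium p* = 230, q* = 96.
The floor of 235 is above the equilibrium price 230, so it binds.
At p = 235: qd = 1936 - 8·235 = 56 and qs = 5·235 - 1054 = 121.
Quantity traded falls to 56. At q = 56 the demand price is (1936 - 56)/8 = 235 and the supply price is (1054 + 56)/5 = 222.
Deadweight loss = ½ · (235 - 222) · (96 - 56) = ½ · 13 · 40 = 260.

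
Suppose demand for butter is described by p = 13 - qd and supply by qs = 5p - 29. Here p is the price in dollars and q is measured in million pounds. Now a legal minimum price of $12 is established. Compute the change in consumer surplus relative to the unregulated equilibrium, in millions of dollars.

Rearranging demand gives qd = 13 - p. Setting quantity demanded equal to quantity supplied, 13 - p = 5p - 29, gives p* = 7 and q* = 6.
Because the floor (12) lies above the market-clearing price, it is binding.
At p = 12: qd = 13 - 12 = 1 and qs = 5·12 - 29 = 31.
Consumer surplus without the control is ½ · (13 - 7) · 6 = 18.
With the floor, consumers buy 1 units at 12, so CS = ½ · (13 - 12) · 1 = 0.5.
Change in consumer surplus = 0.5 - 18 = -17.5.

-17.5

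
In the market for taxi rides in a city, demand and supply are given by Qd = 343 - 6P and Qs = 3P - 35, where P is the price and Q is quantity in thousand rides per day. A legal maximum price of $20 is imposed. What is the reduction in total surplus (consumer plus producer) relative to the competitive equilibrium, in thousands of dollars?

Setting quantity demanded equal to quantity supplied, 343 - 6P = 3P - 35, gives P* = 42 and Q* = 91.
The ceiling of 20 is below the equilibrium price 42, so it binds.
At P = 20: Qd = 343 - 6·20 = 223 and Qs = 3·20 - 35 = 25.
Quantity traded falls to 25. At Q = 25 the demand price is (343 - 25)/6 = 53 and the supply price is (35 + 25)/3 = 20.
Deadweight loss = ½ · (53 - 20) · (91 - 25) = ½ · 33 · 66 = 1089.

1089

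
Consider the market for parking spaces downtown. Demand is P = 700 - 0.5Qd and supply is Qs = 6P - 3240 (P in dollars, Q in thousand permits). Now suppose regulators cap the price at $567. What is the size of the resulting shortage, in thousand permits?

Rearranging demand gives Qd = 1400 - 2P. Without the control the market clears where 1400 - 2P = 6P - 3240, i.e. P* = 580 and Q* = 240.
Because the ceiling (567) lies below the market-clearing price, it is binding.
At P = 567: Qd = 1400 - 2·567 = 266 and Qs = 6·567 - 3240 = 162.
Shortage = Qd - Qs = 266 - 162 = 104.

104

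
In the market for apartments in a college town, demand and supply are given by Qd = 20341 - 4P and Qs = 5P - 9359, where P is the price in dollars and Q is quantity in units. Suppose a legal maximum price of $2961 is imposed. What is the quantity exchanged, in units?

5446

Without the control the market clears where 20341 - 4P = 5P - 9359, i.e. P* = 3300 and Q* = 7141.
The ceiling of 2961 is below the equilibrium price 3300, so it binds.
At P = 2961: Qd = 20341 - 4·2961 = 8497 and Qs = 5·2961 - 9359 = 5446.
The quantity actually transacted is the short side, supply: 5446.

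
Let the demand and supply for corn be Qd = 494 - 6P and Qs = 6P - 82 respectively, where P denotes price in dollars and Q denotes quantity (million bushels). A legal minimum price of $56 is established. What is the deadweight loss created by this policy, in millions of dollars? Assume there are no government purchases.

384

Without the control the market clears where 494 - 6P = 6P - 82, i.e. P* = 48 and Q* = 206.
The floor of 56 is above the equilibrium price 48, so it binds.
At P = 56: Qd = 494 - 6·56 = 158 and Qs = 6·56 - 82 = 254.
Quantity traded falls to 158. At Q = 158 the demand price is (494 - 158)/6 = 56 and the supply price is (82 + 158)/6 = 40.
Deadweight loss = ½ · (56 - 40) · (206 - 158) = ½ · 16 · 48 = 384.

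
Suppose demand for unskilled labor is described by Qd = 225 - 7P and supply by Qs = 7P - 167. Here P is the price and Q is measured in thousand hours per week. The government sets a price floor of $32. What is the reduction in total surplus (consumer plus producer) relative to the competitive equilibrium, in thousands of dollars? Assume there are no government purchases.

Setting quantity demanded equal to quantity supplied, 225 - 7P = 7P - 167, gives P* = 28 and Q* = 29.
Since 32 > 28, the floor is binding.
At P = 32: Qd = 225 - 7·32 = 1 and Qs = 7·32 - 167 = 57.
Quantity traded falls to 1. At Q = 1 the demand price is (225 - 1)/7 = 32 and the supply price is (167 + 1)/7 = 24.
Deadweight loss = ½ · (32 - 24) · (29 - 1) = ½ · 8 · 28 = 112.

112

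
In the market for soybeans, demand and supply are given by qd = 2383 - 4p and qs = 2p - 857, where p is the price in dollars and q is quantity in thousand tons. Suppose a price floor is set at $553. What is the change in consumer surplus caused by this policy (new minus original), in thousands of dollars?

-2561

Setting quantity demanded equal to quantity supplied, 2383 - 4p = 2p - 857, gives p* = 540 and q* = 223.
The floor of 553 is above the equilibrium price 540, so it binds.
At p = 553: qd = 2383 - 4·553 = 171 and qs = 2·553 - 857 = 249.
Consumer surplus without the control is ½ · (595.75 - 540) · 223 = 6216.125.
With the floor, consumers buy 171 units at 553, so CS = ½ · (595.75 - 553) · 171 = 3655.125.
Change in consumer surplus = 3655.125 - 6216.125 = -2561.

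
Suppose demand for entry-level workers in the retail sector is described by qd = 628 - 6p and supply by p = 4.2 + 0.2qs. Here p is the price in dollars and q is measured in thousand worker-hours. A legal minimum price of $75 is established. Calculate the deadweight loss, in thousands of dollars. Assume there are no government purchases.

1689.6

Rearranging supply gives qs = 5p - 21. Equilibrium: 628 - 6p = 5p - 21, so 649 = 11p and p* = 59, q* = 274.
Since 75 > 59, the floor is binding.
At p = 75: qd = 628 - 6·75 = 178 and qs = 5·75 - 21 = 354.
Quantity traded falls to 178. At q = 178 the demand price is (628 - 178)/6 = 75 and the supply price is (21 + 178)/5 = 39.8.
Deadweight loss = ½ · (75 - 39.8) · (274 - 178) = ½ · 35.2 · 96 = 1689.6.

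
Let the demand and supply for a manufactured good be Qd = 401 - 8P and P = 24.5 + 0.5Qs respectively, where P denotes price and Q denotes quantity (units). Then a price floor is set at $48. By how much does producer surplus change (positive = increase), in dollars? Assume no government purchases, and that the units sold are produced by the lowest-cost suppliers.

-93

Rearranging supply gives Qs = 2P - 49. Without the control the market clears where 401 - 8P = 2P - 49, i.e. P* = 45 and Q* = 41.
Since 48 > 45, the floor is binding.
At P = 48: Qd = 401 - 8·48 = 17 and Qs = 2·48 - 49 = 47.
Producer surplus without the control is ½ · (45 - 24.5) · 41 = 420.25.
With the floor, 17 units are sold at 48. The supply price at Q = 17 is 33, so PS = ½ · [(48 - 24.5) + (48 - 33)] · 17 = 327.25.
Change in producer surplus = 327.25 - 420.25 = -93.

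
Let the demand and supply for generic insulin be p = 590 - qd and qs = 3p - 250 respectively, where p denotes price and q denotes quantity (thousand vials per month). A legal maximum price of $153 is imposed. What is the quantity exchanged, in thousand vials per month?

209

Rearranging demand gives qd = 590 - p. Setting quantity demanded equal to quantity supplied, 590 - p = 3p - 250, gives p* = 210 and q* = 380.
Since 153 < 210, the ceiling is binding.
At p = 153: qd = 590 - 153 = 437 and qs = 3·153 - 250 = 209.
The quantity actually transacted is the short side, supply: 209.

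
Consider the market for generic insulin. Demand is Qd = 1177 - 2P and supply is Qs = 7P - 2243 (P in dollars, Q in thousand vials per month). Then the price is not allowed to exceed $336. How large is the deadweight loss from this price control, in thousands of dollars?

Without the control the market clears where 1177 - 2P = 7P - 2243, i.e. P* = 380 and Q* = 417.
Since 336 < 380, the ceiling is binding.
At P = 336: Qd = 1177 - 2·336 = 505 and Qs = 7·336 - 2243 = 109.
Quantity traded falls to 109. At Q = 109 the demand price is (1177 - 109)/2 = 534 and the supply price is (2243 + 109)/7 = 336.
Deadweight loss = ½ · (534 - 336) · (417 - 109) = ½ · 198 · 308 = 30492.

30492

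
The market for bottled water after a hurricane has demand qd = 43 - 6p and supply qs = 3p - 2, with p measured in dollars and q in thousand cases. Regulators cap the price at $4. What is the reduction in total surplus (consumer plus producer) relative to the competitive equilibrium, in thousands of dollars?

2.25

In a free market, 43 - 6p = 3p - 2 gives the equilibrium p* = 5, q* = 13.
The ceiling of 4 is below the equilibrium price 5, so it binds.
At p = 4: qd = 43 - 6·4 = 19 and qs = 3·4 - 2 = 10.
Quantity traded falls to 10. At q = 10 the demand price is (43 - 10)/6 = 5.5 and the supply price is (2 + 10)/3 = 4.
Deadweight loss = ½ · (5.5 - 4) · (13 - 10) = ½ · 1.5 · 3 = 2.25.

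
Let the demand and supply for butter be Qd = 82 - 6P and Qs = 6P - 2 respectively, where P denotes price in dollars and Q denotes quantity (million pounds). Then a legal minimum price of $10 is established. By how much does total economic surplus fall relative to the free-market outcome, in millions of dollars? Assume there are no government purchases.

In a free market, 82 - 6P = 6P - 2 gives the equilibrium P* = 7, Q* = 40.
The floor of 10 is above the equilibrium price 7, so it binds.
At P = 10: Qd = 82 - 6·10 = 22 and Qs = 6·10 - 2 = 58.
Quantity traded falls to 22. At Q = 22 the demand price is (82 - 22)/6 = 10 and the supply price is (2 + 22)/6 = 4.
Deadweight loss = ½ · (10 - 4) · (40 - 22) = ½ · 6 · 18 = 54.

54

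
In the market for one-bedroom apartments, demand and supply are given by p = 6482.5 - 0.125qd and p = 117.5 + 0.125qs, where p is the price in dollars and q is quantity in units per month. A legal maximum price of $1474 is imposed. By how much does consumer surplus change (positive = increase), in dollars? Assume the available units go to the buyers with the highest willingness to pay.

6478648

Rearranging demand gives qd = 51860 - 8p; rearranging supply gives qs = 8p - 940. In a free market, 51860 - 8p = 8p - 940 gives the equilibrium p* = 3300, q* = 25460.
Because the ceiling (1474) lies below the market-clearing price, it is binding.
At p = 1474: qd = 51860 - 8·1474 = 40068 and qs = 8·1474 - 940 = 10852.
Consumer surplus without the control is ½ · (6482.5 - 3300) · 25460 = 40513225.
With the ceiling, 10852 units are sold at 1474 (assume they go to the highest-value buyers). The demand price at q = 10852 is 5126, so CS = ½ · [(6482.5 - 1474) + (5126 - 1474)] · 10852 = 46991873.
Change in consumer surplus = 46991873 - 40513225 = 6478648.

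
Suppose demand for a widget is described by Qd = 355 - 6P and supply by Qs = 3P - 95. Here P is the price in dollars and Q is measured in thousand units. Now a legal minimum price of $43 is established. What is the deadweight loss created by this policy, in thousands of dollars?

Setting quantity demanded equal to quantity supplied, 355 - 6P = 3P - 95, gives P* = 50 and Q* = 55.
The floor of 43 is below the equilibrium price 50, so it is not binding; the market clears at P* = 50, Q* = 55.
Since the control does not bind, no trades are prevented and deadweight loss is zero.

0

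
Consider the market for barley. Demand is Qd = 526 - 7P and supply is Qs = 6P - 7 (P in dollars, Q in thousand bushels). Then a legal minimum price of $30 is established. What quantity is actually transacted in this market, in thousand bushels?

239

Without the control the market clears where 526 - 7P = 6P - 7, i.e. P* = 41 and Q* = 239.
Since 30 is below P* = 41, the floor does not bind and the free-market outcome prevails.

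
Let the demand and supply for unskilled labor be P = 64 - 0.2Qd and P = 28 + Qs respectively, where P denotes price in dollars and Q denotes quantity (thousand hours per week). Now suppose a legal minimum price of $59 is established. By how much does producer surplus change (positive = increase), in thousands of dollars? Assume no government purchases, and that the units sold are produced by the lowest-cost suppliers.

Rearranging demand gives Qd = 320 - 5P; rearranging supply gives Qs = P - 28. In a free market, 320 - 5P = P - 28 gives the equilibrium P* = 58, Q* = 30.
Because the floor (59) lies above the market-clearing price, it is binding.
At P = 59: Qd = 320 - 5·59 = 25 and Qs = 59 - 28 = 31.
Producer surplus without the control is ½ · (58 - 28) · 30 = 450.
With the floor, 25 units are sold at 59. The supply price at Q = 25 is 53, so PS = ½ · [(59 - 28) + (59 - 53)] · 25 = 462.5.
Change in producer surplus = 462.5 - 450 = 12.5.

12.5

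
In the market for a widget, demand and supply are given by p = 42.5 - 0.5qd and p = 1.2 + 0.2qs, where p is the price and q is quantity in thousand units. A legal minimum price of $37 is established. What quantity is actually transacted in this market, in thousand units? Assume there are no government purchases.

11

Rearranging demand gives qd = 85 - 2p; rearranging supply gives qs = 5p - 6. Setting quantity demanded equal to quantity supplied, 85 - 2p = 5p - 6, gives p* = 13 and q* = 59.
Because the floor (37) lies above the market-clearing price, it is binding.
At p = 37: qd = 85 - 2·37 = 11 and qs = 5·37 - 6 = 179.
The quantity actually transacted is the short side, demand: 11.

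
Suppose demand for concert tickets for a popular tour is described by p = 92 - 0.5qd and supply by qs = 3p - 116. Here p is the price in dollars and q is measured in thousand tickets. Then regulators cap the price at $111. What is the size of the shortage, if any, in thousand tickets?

0

Rearranging demand gives qd = 184 - 2p. Setting quantity demanded equal to quantity supplied, 184 - 2p = 3p - 116, gives p* = 60 and q* = 64.
The ceiling of 111 is above the equilibrium price 60, so it is not binding; the market clears at p* = 60, q* = 64.
Since the control does not bind, there is no shortage.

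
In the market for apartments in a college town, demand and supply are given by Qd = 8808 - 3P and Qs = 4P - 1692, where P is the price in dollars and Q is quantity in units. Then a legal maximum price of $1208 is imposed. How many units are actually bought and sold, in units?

Setting quantity demanded equal to quantity supplied, 8808 - 3P = 4P - 1692, gives P* = 1500 and Q* = 4308.
Because the ceiling (1208) lies below the market-clearing price, it is binding.
At P = 1208: Qd = 8808 - 3·1208 = 5184 and Qs = 4·1208 - 1692 = 3140.
The quantity actually transacted is the short side, supply: 3140.

3140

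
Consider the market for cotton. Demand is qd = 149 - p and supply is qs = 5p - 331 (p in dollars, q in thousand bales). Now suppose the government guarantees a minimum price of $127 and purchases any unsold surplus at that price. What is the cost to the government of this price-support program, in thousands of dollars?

Without the control the market clears where 149 - p = 5p - 331, i.e. p* = 80 and q* = 69.
The floor of 127 is above the equilibrium price 80, so it binds.
At p = 127: qd = 149 - 127 = 22 and qs = 5·127 - 331 = 304.
Surplus = qs - qd = 282.
Government expenditure = surplus × support price = 282 × 127 = 35814.

35814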